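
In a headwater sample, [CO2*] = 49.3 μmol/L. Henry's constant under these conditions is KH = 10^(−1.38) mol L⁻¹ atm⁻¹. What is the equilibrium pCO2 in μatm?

KH = 10^(−1.38) = 4.169×10^-2 mol L⁻¹ atm⁻¹
pCO2 = [CO2*]/KH = 49.3×10^-6 / 4.169×10^-2 = 1.18×10^-3 atm = 1180 μatm

pCO2 = 1180 μatm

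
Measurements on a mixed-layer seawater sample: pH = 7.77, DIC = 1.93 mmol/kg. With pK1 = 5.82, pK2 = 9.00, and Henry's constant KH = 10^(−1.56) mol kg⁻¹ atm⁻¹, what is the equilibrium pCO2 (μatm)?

pCO2 = 735 μatm

α₀ = 1 / (1 + K1/[H⁺] + K1K2/[H⁺]²) = 1 / (1 + 10^+1.95 + 10^+0.72)
   = 1 / (1 + 89.125 + 5.2481) = 1/95.373 = 0.01049
[CO2*] = α₀ × DIC = 0.01049 × 1.93 = 0.02024 mmol/kg
pCO2 = [CO2*]/KH = 2.024×10^-5 / 2.754×10^-2 = 735 μatm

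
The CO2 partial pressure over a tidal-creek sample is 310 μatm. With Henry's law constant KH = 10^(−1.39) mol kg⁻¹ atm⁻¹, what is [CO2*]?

KH = 10^(−1.39) = 4.074×10^-2 mol kg⁻¹ atm⁻¹
[CO2*] = KH · pCO2 = 4.074×10^-2 × 310×10^-6 atm = 1.26×10^-5 mol/kg

[CO2*] = 12.6 μmol/kg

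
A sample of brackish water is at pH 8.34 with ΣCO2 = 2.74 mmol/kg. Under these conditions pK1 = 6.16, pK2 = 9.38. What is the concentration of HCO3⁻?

[HCO3⁻] = 2.50 mmol/kg

α₁ = 1 / (1 + [H⁺]/K1 + K2/[H⁺]) = 1 / (1 + 10^-2.18 + 10^-1.04)
   = 1 / (1 + 0.0066069 + 0.091201) = 1/1.0978 = 0.9109
[HCO3⁻] = α₁ × DIC = 0.9109 × 2.74 = 2.50 mmol/kg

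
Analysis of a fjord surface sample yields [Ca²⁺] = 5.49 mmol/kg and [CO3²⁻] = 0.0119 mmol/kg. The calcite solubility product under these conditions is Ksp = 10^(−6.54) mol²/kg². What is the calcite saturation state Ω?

Ksp = 10^(−6.54) = 2.884×10^-7
Ω = [Ca²⁺][CO3²⁻]/Ksp = (5.49×10^-3)(0.0119×10^-3) / 2.884×10^-7 = 0.227

Ω = 0.227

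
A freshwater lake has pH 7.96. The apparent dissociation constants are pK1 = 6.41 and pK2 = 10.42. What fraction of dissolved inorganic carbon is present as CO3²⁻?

α₂ = 0.00336

α₂ = 1 / (1 + [H⁺]/K2 + [H⁺]²/(K1K2)) = 1 / (1 + 10^+2.46 + 10^+0.91)
   = 1 / (1 + 288.40 + 8.1283) = 1/297.53 = 0.003361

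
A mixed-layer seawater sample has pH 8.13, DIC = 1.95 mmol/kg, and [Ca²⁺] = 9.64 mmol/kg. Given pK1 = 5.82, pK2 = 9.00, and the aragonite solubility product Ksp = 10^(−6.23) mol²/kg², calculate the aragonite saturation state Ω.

α₂ = 1 / (1 + [H⁺]/K2 + [H⁺]²/(K1K2)) = 1 / (1 + 10^+0.87 + 10^-1.44)
   = 1 / (1 + 7.4131 + 0.036308) = 1/8.4494 = 0.1184
[CO3²⁻] = α₂ × DIC = 0.1184 × 1.95 = 0.2308 mmol/kg
Ksp = 10^(−6.23) = 5.888×10^-7
Ω = [Ca²⁺][CO3²⁻]/Ksp = (9.64×10^-3)(2.308×10^-4) / 5.888×10^-7 = 3.78

Ω = 3.78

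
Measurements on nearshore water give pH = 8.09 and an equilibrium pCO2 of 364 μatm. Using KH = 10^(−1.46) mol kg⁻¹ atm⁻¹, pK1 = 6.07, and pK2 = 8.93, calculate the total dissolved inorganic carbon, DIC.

[CO2*] = KH · pCO2 = 10^(−1.46) × 364×10^-6 = 1.262×10^-5 mol/kg
α₀ = 1/(1 + K1/[H⁺] + K1K2/[H⁺]²) = 1/(1 + 10^+2.02 + 10^+1.18) = 0.008275
DIC = [CO2*]/α₀ = 1.262×10^-5 / 0.008275 = 1.53 mmol/kg

DIC = 1.53 mmol/kg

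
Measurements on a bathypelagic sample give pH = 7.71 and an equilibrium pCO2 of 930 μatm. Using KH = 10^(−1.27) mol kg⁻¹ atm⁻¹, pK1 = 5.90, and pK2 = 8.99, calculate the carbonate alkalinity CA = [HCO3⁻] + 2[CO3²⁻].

[CO2*] = KH · pCO2 = 10^(−1.27) × 930×10^-6 = 4.994×10^-5 mol/kg
α₀ = 1/(1 + K1/[H⁺] + K1K2/[H⁺]²) = 1/(1 + 10^+1.81 + 10^+0.53) = 0.01450
DIC = [CO2*]/α₀ = 4.994×10^-5 / 0.01450 = 3.444 mmol/kg
CA = (α₁ + 2α₂)·DIC = (0.9364 + 2×0.04914) × 3.444 = 3.56 mmol/kg

CA = 3.56 mmol/kg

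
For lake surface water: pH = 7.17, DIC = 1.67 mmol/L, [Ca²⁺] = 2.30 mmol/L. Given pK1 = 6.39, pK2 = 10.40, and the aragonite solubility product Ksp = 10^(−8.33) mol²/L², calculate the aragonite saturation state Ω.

Ω = 0.415

α₂ = 1 / (1 + [H⁺]/K2 + [H⁺]²/(K1K2)) = 1 / (1 + 10^+3.23 + 10^+2.45)
   = 1 / (1 + 1698.2 + 281.84) = 1/1981.1 = 0.0005048
[CO3²⁻] = α₂ × DIC = 0.0005048 × 1.67 = 0.0008430 mmol/L = 0.8430 μmol/L
Ksp = 10^(−8.33) = 4.677×10^-9
Ω = [Ca²⁺][CO3²⁻]/Ksp = (2.30×10^-3)(8.430×10^-7) / 4.677×10^-9 = 0.415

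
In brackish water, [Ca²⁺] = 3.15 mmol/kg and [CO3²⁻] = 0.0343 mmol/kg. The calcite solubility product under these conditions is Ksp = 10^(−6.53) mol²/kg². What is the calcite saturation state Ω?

Ksp = 10^(−6.53) = 2.951×10^-7
Ω = [Ca²⁺][CO3²⁻]/Ksp = (3.15×10^-3)(0.0343×10^-3) / 2.951×10^-7 = 0.366

Ω = 0.366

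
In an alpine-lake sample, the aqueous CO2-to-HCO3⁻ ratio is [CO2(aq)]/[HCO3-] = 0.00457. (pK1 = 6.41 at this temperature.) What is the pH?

From K1 = [H⁺][HCO3-]/[CO2(aq)]:  pH = pK1 − log₁₀([CO2(aq)]/[HCO3-])
log₁₀(0.00457) = -2.340
pH = 6.41 − (-2.340) = 8.75

pH = 8.75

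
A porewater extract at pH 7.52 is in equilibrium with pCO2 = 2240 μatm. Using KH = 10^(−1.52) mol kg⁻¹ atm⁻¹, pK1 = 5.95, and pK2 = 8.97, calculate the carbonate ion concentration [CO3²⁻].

[CO3²⁻] = 0.0892 mmol/kg

[CO2*] = KH · pCO2 = 10^(−1.52) × 2240×10^-6 = 6.765×10^-5 mol/kg
α₀ = 1/(1 + K1/[H⁺] + K1K2/[H⁺]²) = 1/(1 + 10^+1.57 + 10^+0.12) = 0.02533
DIC = [CO2*]/α₀ = 6.765×10^-5 / 0.02533 = 2.670 mmol/kg
[CO3²⁻] = α₂·DIC; α₂ = 0.03340, so [CO3²⁻] = 0.03340 × 2.670 = 0.0892 mmol/kg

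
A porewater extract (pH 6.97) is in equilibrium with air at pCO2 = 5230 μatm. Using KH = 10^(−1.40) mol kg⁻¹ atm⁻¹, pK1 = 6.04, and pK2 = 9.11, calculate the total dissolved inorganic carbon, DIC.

DIC = 1.99 mmol/kg

[CO2*] = KH · pCO2 = 10^(−1.40) × 5230×10^-6 = 2.082×10^-4 mol/kg
α₀ = 1/(1 + K1/[H⁺] + K1K2/[H⁺]²) = 1/(1 + 10^+0.93 + 10^-1.21) = 0.1045
DIC = [CO2*]/α₀ = 2.082×10^-4 / 0.1045 = 1.99 mmol/kg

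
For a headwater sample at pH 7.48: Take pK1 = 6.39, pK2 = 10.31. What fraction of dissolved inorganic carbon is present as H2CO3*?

α₀ = 0.0751

α₀ = 1 / (1 + K1/[H⁺] + K1K2/[H⁺]²) = 1 / (1 + 10^+1.09 + 10^-1.74)
   = 1 / (1 + 12.303 + 0.018197) = 1/13.321 = 0.07507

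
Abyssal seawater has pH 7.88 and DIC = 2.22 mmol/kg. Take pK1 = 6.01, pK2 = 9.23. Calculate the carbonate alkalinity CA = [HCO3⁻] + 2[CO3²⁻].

CA = [HCO3⁻] + 2[CO3²⁻] = (α₁ + 2α₂)·DIC
At pH 7.88: [H⁺]/K1 = 10^-1.87 = 0.013490, K2/[H⁺] = 10^-1.35 = 0.044668
α₁ = 1/(1 + 0.013490 + 0.044668) = 1/1.0582 = 0.9450; α₂ = α₁·K2/[H⁺] = 0.04221
α₁ + 2α₂ = 1.0295
CA = 1.0295 × 2.22 = 2.29 mmol/kg

CA = 2.29 mmol/kg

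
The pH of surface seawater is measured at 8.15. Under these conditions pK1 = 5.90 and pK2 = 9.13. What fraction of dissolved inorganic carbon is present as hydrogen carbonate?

α₁ = 1 / (1 + [H⁺]/K1 + K2/[H⁺]) = 1 / (1 + 10^-2.25 + 10^-0.98)
   = 1 / (1 + 0.0056234 + 0.10471) = 1/1.1103 = 0.9006

α₁ = 0.901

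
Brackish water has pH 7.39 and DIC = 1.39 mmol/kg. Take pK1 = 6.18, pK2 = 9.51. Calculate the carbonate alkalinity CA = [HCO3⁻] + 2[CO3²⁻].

CA = [HCO3⁻] + 2[CO3²⁻] = (α₁ + 2α₂)·DIC
At pH 7.39: [H⁺]/K1 = 10^-1.21 = 0.061660, K2/[H⁺] = 10^-2.12 = 0.0075858
α₁ = 1/(1 + 0.061660 + 0.0075858) = 1/1.0692 = 0.9352; α₂ = α₁·K2/[H⁺] = 0.007095
α₁ + 2α₂ = 0.9494
CA = 0.9494 × 1.39 = 1.32 mmol/kg

CA = 1.32 mmol/kg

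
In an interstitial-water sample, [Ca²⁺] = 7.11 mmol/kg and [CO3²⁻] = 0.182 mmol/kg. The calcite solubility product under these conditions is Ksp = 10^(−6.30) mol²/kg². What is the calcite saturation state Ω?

Ω = 2.58

Ksp = 10^(−6.30) = 5.012×10^-7
Ω = [Ca²⁺][CO3²⁻]/Ksp = (7.11×10^-3)(0.182×10^-3) / 5.012×10^-7 = 2.58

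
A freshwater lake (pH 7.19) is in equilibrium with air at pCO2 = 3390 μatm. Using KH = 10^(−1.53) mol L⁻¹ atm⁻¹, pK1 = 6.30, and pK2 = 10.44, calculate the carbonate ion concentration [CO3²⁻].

[CO2*] = KH · pCO2 = 10^(−1.53) × 3390×10^-6 = 1.000×10^-4 mol/L
α₀ = 1/(1 + K1/[H⁺] + K1K2/[H⁺]²) = 1/(1 + 10^+0.89 + 10^-2.36) = 0.1141
DIC = [CO2*]/α₀ = 1.000×10^-4 / 0.1141 = 0.8771 mmol/L
[CO3²⁻] = α₂·DIC; α₂ = 0.0004979, so [CO3²⁻] = 0.0004979 × 0.8771 = 0.000437 mmol/L = 0.437 μmol/L

[CO3²⁻] = 0.437 μmol/L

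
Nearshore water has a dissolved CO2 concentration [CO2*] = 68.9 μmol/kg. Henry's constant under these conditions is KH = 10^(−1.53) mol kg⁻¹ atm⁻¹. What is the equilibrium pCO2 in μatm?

pCO2 = 2330 μatm

KH = 10^(−1.53) = 2.951×10^-2 mol kg⁻¹ atm⁻¹
pCO2 = [CO2*]/KH = 68.9×10^-6 / 2.951×10^-2 = 2.33×10^-3 atm = 2330 μatm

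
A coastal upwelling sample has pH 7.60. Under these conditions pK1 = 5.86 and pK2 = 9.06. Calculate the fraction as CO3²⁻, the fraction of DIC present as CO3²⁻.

α₂ = 1 / (1 + [H⁺]/K2 + [H⁺]²/(K1K2)) = 1 / (1 + 10^+1.46 + 10^-0.28)
   = 1 / (1 + 28.840 + 0.52481) = 1/30.365 = 0.03293

α₂ = 0.0329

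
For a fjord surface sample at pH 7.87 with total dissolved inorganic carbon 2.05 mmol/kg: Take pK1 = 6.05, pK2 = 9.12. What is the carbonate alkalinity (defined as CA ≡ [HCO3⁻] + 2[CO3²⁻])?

CA = 2.13 mmol/kg

CA = [HCO3⁻] + 2[CO3²⁻] = (α₁ + 2α₂)·DIC
At pH 7.87: [H⁺]/K1 = 10^-1.82 = 0.015136, K2/[H⁺] = 10^-1.25 = 0.056234
α₁ = 1/(1 + 0.015136 + 0.056234) = 1/1.0714 = 0.9334; α₂ = α₁·K2/[H⁺] = 0.05249
α₁ + 2α₂ = 1.0384
CA = 1.0384 × 2.05 = 2.13 mmol/kg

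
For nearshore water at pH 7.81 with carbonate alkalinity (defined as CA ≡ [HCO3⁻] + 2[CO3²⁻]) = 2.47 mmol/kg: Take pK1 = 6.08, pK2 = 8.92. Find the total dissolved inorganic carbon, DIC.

CA = [HCO3⁻] + 2[CO3²⁻] = (α₁ + 2α₂)·DIC
At pH 7.81: [H⁺]/K1 = 10^-1.73 = 0.018621, K2/[H⁺] = 10^-1.11 = 0.077625
α₁ = 1/(1 + 0.018621 + 0.077625) = 1/1.0962 = 0.9122; α₂ = α₁·K2/[H⁺] = 0.07081
α₁ + 2α₂ = 1.0538
DIC = CA / (α₁ + 2α₂) = 2.47 / 1.0538 = 2.34 mmol/kg

DIC = 2.34 mmol/kg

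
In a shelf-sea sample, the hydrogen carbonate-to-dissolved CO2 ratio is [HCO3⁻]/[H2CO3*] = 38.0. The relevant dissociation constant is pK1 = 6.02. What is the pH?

From K1 = [H⁺][HCO3⁻]/[H2CO3*]:  pH = pK1 + log₁₀([HCO3⁻]/[H2CO3*])
log₁₀(38.0) = +1.580
pH = 6.02 + (+1.580) = 7.60

pH = 7.60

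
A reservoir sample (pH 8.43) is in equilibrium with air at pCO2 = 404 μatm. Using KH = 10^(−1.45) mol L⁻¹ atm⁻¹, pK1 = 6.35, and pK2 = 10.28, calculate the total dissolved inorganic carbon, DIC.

[CO2*] = KH · pCO2 = 10^(−1.45) × 404×10^-6 = 1.433×10^-5 mol/L
α₀ = 1/(1 + K1/[H⁺] + K1K2/[H⁺]²) = 1/(1 + 10^+2.08 + 10^+0.23) = 0.008135
DIC = [CO2*]/α₀ = 1.433×10^-5 / 0.008135 = 1.76 mmol/L

DIC = 1.76 mmol/L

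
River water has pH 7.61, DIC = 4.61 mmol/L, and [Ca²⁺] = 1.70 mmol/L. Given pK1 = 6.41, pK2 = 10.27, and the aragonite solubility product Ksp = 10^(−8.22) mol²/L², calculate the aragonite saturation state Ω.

α₂ = 1 / (1 + [H⁺]/K2 + [H⁺]²/(K1K2)) = 1 / (1 + 10^+2.66 + 10^+1.46)
   = 1 / (1 + 457.09 + 28.840) = 1/486.93 = 0.002054
[CO3²⁻] = α₂ × DIC = 0.002054 × 4.61 = 0.009468 mmol/L = 9.468 μmol/L
Ksp = 10^(−8.22) = 6.026×10^-9
Ω = [Ca²⁺][CO3²⁻]/Ksp = (1.70×10^-3)(9.468×10^-6) / 6.026×10^-9 = 2.67

Ω = 2.67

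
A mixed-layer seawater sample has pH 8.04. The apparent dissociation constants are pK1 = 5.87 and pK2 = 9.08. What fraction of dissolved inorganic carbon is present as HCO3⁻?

α₁ = 0.911

α₁ = 1 / (1 + [H⁺]/K1 + K2/[H⁺]) = 1 / (1 + 10^-2.17 + 10^-1.04)
   = 1 / (1 + 0.0067608 + 0.091201) = 1/1.0980 = 0.9108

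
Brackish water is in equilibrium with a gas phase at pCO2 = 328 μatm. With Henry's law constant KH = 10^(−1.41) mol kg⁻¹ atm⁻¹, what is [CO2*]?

[CO2*] = 12.8 μmol/kg

KH = 10^(−1.41) = 3.890×10^-2 mol kg⁻¹ atm⁻¹
[CO2*] = KH · pCO2 = 3.890×10^-2 × 328×10^-6 atm = 1.28×10^-5 mol/kg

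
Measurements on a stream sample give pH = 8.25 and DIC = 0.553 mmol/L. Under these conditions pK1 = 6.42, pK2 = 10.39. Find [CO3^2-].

[CO3²⁻] = 3.92 μmol/L

α₂ = 1 / (1 + [H⁺]/K2 + [H⁺]²/(K1K2)) = 1 / (1 + 10^+2.14 + 10^+0.31)
   = 1 / (1 + 138.04 + 2.0417) = 1/141.08 = 0.007088
[CO3²⁻] = α₂ × DIC = 0.007088 × 0.553 = 0.00392 mmol/L = 3.92 μmol/L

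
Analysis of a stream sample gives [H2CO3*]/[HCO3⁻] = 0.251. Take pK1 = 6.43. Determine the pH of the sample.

pH = 7.03

From K1 = [H⁺][HCO3⁻]/[H2CO3*]:  pH = pK1 − log₁₀([H2CO3*]/[HCO3⁻])
log₁₀(0.251) = -0.600
pH = 6.43 − (-0.600) = 7.03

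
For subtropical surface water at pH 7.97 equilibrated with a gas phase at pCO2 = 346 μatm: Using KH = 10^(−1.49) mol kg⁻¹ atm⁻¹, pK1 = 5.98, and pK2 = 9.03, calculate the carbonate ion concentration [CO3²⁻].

[CO3²⁻] = 0.0953 mmol/kg

[CO2*] = KH · pCO2 = 10^(−1.49) × 346×10^-6 = 1.120×10^-5 mol/kg
α₀ = 1/(1 + K1/[H⁺] + K1K2/[H⁺]²) = 1/(1 + 10^+1.99 + 10^+0.93) = 0.009325
DIC = [CO2*]/α₀ = 1.120×10^-5 / 0.009325 = 1.201 mmol/kg
[CO3²⁻] = α₂·DIC; α₂ = 0.07937, so [CO3²⁻] = 0.07937 × 1.201 = 0.0953 mmol/kg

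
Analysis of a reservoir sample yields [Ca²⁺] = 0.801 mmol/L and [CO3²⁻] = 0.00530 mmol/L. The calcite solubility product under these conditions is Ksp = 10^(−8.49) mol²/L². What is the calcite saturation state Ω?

Ksp = 10^(−8.49) = 3.236×10^-9
Ω = [Ca²⁺][CO3²⁻]/Ksp = (0.801×10^-3)(0.00530×10^-3) / 3.236×10^-9 = 1.31

Ω = 1.31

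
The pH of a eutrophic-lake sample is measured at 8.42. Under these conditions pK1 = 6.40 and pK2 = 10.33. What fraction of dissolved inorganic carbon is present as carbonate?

α₂ = 1 / (1 + [H⁺]/K2 + [H⁺]²/(K1K2)) = 1 / (1 + 10^+1.91 + 10^-0.11)
   = 1 / (1 + 81.283 + 0.77625) = 1/83.059 = 0.01204

α₂ = 0.0120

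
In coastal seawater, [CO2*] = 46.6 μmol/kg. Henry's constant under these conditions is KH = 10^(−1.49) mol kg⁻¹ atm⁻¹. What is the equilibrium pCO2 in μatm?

pCO2 = 1440 μatm

KH = 10^(−1.49) = 3.236×10^-2 mol kg⁻¹ atm⁻¹
pCO2 = [CO2*]/KH = 46.6×10^-6 / 3.236×10^-2 = 1.44×10^-3 atm = 1440 μatm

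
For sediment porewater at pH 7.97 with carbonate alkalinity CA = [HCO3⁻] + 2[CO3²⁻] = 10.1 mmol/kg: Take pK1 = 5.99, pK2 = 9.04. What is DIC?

CA = [HCO3⁻] + 2[CO3²⁻] = (α₁ + 2α₂)·DIC
At pH 7.97: [H⁺]/K1 = 10^-1.98 = 0.010471, K2/[H⁺] = 10^-1.07 = 0.085114
α₁ = 1/(1 + 0.010471 + 0.085114) = 1/1.0956 = 0.9128; α₂ = α₁·K2/[H⁺] = 0.07769
α₁ + 2α₂ = 1.0681
DIC = CA / (α₁ + 2α₂) = 10.1 / 1.0681 = 9.46 mmol/kg

DIC = 9.46 mmol/kg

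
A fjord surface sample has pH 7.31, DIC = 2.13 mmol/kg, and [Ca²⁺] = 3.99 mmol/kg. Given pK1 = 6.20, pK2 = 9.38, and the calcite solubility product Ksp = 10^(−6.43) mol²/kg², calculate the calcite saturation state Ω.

Ω = 0.179

α₂ = 1 / (1 + [H⁺]/K2 + [H⁺]²/(K1K2)) = 1 / (1 + 10^+2.07 + 10^+0.96)
   = 1 / (1 + 117.49 + 9.1201) = 1/127.61 = 0.007836
[CO3²⁻] = α₂ × DIC = 0.007836 × 2.13 = 0.01669 mmol/kg = 16.69 μmol/kg
Ksp = 10^(−6.43) = 3.715×10^-7
Ω = [Ca²⁺][CO3²⁻]/Ksp = (3.99×10^-3)(1.669×10^-5) / 3.715×10^-7 = 0.179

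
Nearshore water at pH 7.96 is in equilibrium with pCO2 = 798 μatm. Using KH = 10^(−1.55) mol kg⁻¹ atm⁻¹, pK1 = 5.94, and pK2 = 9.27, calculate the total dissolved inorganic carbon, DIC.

[CO2*] = KH · pCO2 = 10^(−1.55) × 798×10^-6 = 2.249×10^-5 mol/kg
α₀ = 1/(1 + K1/[H⁺] + K1K2/[H⁺]²) = 1/(1 + 10^+2.02 + 10^+0.71) = 0.009022
DIC = [CO2*]/α₀ = 2.249×10^-5 / 0.009022 = 2.49 mmol/kg

DIC = 2.49 mmol/kg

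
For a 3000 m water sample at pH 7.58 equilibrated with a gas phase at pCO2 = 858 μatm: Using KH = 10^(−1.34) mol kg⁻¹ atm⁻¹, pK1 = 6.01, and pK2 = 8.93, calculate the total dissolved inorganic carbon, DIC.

[CO2*] = KH · pCO2 = 10^(−1.34) × 858×10^-6 = 3.922×10^-5 mol/kg
α₀ = 1/(1 + K1/[H⁺] + K1K2/[H⁺]²) = 1/(1 + 10^+1.57 + 10^+0.22) = 0.02512
DIC = [CO2*]/α₀ = 3.922×10^-5 / 0.02512 = 1.56 mmol/kg

DIC = 1.56 mmol/kg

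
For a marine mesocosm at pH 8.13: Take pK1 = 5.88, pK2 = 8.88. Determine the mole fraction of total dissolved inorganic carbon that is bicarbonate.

α₁ = 0.845

α₁ = 1 / (1 + [H⁺]/K1 + K2/[H⁺]) = 1 / (1 + 10^-2.25 + 10^-0.75)
   = 1 / (1 + 0.0056234 + 0.17783) = 1/1.1835 = 0.8450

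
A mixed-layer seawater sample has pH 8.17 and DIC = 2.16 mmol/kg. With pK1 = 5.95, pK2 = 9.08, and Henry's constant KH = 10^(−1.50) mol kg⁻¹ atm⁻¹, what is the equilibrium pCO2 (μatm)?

pCO2 = 365 μatm

α₀ = 1 / (1 + K1/[H⁺] + K1K2/[H⁺]²) = 1 / (1 + 10^+2.22 + 10^+1.31)
   = 1 / (1 + 165.96 + 20.417) = 1/187.38 = 0.005337
[CO2*] = α₀ × DIC = 0.005337 × 2.16 = 0.01153 mmol/kg = 11.53 μmol/kg
pCO2 = [CO2*]/KH = 1.153×10^-5 / 3.162×10^-2 = 365 μatm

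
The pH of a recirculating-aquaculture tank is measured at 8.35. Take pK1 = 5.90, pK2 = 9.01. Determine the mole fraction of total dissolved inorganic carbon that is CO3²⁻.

α₂ = 1 / (1 + [H⁺]/K2 + [H⁺]²/(K1K2)) = 1 / (1 + 10^+0.66 + 10^-1.79)
   = 1 / (1 + 4.5709 + 0.016218) = 1/5.5871 = 0.1790

α₂ = 0.179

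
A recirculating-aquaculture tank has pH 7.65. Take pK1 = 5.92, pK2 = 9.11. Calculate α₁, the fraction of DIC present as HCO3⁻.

α₁ = 1 / (1 + [H⁺]/K1 + K2/[H⁺]) = 1 / (1 + 10^-1.73 + 10^-1.46)
   = 1 / (1 + 0.018621 + 0.034674) = 1/1.0533 = 0.9494

α₁ = 0.949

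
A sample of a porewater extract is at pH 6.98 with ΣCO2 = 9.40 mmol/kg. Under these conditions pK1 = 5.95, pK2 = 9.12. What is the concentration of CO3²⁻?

α₂ = 1 / (1 + [H⁺]/K2 + [H⁺]²/(K1K2)) = 1 / (1 + 10^+2.14 + 10^+1.11)
   = 1 / (1 + 138.04 + 12.882) = 1/151.92 = 0.006582
[CO3²⁻] = α₂ × DIC = 0.006582 × 9.40 = 0.0619 mmol/kg

[CO3²⁻] = 0.0619 mmol/kg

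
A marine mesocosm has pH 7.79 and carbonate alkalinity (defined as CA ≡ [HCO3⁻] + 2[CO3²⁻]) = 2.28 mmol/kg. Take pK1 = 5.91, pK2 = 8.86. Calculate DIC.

CA = [HCO3⁻] + 2[CO3²⁻] = (α₁ + 2α₂)·DIC
At pH 7.79: [H⁺]/K1 = 10^-1.88 = 0.013183, K2/[H⁺] = 10^-1.07 = 0.085114
α₁ = 1/(1 + 0.013183 + 0.085114) = 1/1.0983 = 0.9105; α₂ = α₁·K2/[H⁺] = 0.07750
α₁ + 2α₂ = 1.0655
DIC = CA / (α₁ + 2α₂) = 2.28 / 1.0655 = 2.14 mmol/kg

DIC = 2.14 mmol/kg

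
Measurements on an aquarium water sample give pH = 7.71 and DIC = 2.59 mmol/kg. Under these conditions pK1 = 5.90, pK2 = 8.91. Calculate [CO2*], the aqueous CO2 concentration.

[CO2*] = 0.0372 mmol/kg

α₀ = 1 / (1 + K1/[H⁺] + K1K2/[H⁺]²) = 1 / (1 + 10^+1.81 + 10^+0.61)
   = 1 / (1 + 64.565 + 4.0738) = 1/69.639 = 0.01436
[CO2*] = α₀ × DIC = 0.01436 × 2.59 = 0.0372 mmol/kg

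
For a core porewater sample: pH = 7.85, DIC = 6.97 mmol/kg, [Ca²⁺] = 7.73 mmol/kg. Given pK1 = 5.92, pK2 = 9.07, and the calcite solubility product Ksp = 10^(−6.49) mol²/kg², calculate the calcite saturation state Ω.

α₂ = 1 / (1 + [H⁺]/K2 + [H⁺]²/(K1K2)) = 1 / (1 + 10^+1.22 + 10^-0.71)
   = 1 / (1 + 16.596 + 0.19498) = 1/17.791 = 0.05621
[CO3²⁻] = α₂ × DIC = 0.05621 × 6.97 = 0.3918 mmol/kg
Ksp = 10^(−6.49) = 3.236×10^-7
Ω = [Ca²⁺][CO3²⁻]/Ksp = (7.73×10^-3)(3.918×10^-4) / 3.236×10^-7 = 9.36

Ω = 9.36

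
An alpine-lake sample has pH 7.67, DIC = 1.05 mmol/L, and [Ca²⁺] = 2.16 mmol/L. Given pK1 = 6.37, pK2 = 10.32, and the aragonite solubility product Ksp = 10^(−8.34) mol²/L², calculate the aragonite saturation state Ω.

Ω = 1.06

α₂ = 1 / (1 + [H⁺]/K2 + [H⁺]²/(K1K2)) = 1 / (1 + 10^+2.65 + 10^+1.35)
   = 1 / (1 + 446.68 + 22.387) = 1/470.07 = 0.002127
[CO3²⁻] = α₂ × DIC = 0.002127 × 1.05 = 0.002234 mmol/L = 2.234 μmol/L
Ksp = 10^(−8.34) = 4.571×10^-9
Ω = [Ca²⁺][CO3²⁻]/Ksp = (2.16×10^-3)(2.234×10^-6) / 4.571×10^-9 = 1.06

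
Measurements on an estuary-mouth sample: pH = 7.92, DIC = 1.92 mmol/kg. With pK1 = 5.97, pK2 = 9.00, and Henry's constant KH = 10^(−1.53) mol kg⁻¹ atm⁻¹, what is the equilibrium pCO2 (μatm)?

α₀ = 1 / (1 + K1/[H⁺] + K1K2/[H⁺]²) = 1 / (1 + 10^+1.95 + 10^+0.87)
   = 1 / (1 + 89.125 + 7.4131) = 1/97.538 = 0.01025
[CO2*] = α₀ × DIC = 0.01025 × 1.92 = 0.01968 mmol/kg = 19.68 μmol/kg
pCO2 = [CO2*]/KH = 1.968×10^-5 / 2.951×10^-2 = 667 μatm

pCO2 = 667 μatm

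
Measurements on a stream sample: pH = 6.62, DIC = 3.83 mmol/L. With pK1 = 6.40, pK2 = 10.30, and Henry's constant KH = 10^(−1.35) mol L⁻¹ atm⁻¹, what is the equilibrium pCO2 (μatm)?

pCO2 = 3.22×10^4 μatm

α₀ = 1 / (1 + K1/[H⁺] + K1K2/[H⁺]²) = 1 / (1 + 10^+0.22 + 10^-3.46)
   = 1 / (1 + 1.6596 + 0.00034674) = 1/2.6599 = 0.3759
[CO2*] = α₀ × DIC = 0.3759 × 3.83 = 1.440 mmol/L
pCO2 = [CO2*]/KH = 1.440×10^-3 / 4.467×10^-2 = 3.22×10^4 μatm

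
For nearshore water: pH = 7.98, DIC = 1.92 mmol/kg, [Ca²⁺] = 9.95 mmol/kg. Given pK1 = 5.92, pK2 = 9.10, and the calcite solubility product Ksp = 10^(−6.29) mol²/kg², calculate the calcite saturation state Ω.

α₂ = 1 / (1 + [H⁺]/K2 + [H⁺]²/(K1K2)) = 1 / (1 + 10^+1.12 + 10^-0.94)
   = 1 / (1 + 13.183 + 0.11482) = 1/14.297 = 0.06994
[CO3²⁻] = α₂ × DIC = 0.06994 × 1.92 = 0.1343 mmol/kg
Ksp = 10^(−6.29) = 5.129×10^-7
Ω = [Ca²⁺][CO3²⁻]/Ksp = (9.95×10^-3)(1.343×10^-4) / 5.129×10^-7 = 2.61

Ω = 2.61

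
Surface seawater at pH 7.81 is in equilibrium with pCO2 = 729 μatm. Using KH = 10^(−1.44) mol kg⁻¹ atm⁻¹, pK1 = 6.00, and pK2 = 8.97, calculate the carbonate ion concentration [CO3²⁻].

[CO2*] = KH · pCO2 = 10^(−1.44) × 729×10^-6 = 2.647×10^-5 mol/kg
α₀ = 1/(1 + K1/[H⁺] + K1K2/[H⁺]²) = 1/(1 + 10^+1.81 + 10^+0.65) = 0.01428
DIC = [CO2*]/α₀ = 2.647×10^-5 / 0.01428 = 1.854 mmol/kg
[CO3²⁻] = α₂·DIC; α₂ = 0.06378, so [CO3²⁻] = 0.06378 × 1.854 = 0.118 mmol/kg

[CO3²⁻] = 0.118 mmol/kg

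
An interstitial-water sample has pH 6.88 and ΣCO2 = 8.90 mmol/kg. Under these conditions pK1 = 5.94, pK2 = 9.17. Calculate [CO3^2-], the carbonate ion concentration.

[CO3²⁻] = 0.0408 mmol/kg

α₂ = 1 / (1 + [H⁺]/K2 + [H⁺]²/(K1K2)) = 1 / (1 + 10^+2.29 + 10^+1.35)
   = 1 / (1 + 194.98 + 22.387) = 1/218.37 = 0.004579
[CO3²⁻] = α₂ × DIC = 0.004579 × 8.90 = 0.0408 mmol/kg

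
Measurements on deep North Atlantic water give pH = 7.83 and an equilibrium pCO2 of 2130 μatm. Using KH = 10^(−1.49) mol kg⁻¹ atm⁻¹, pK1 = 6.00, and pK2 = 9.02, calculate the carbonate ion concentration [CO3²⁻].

[CO2*] = KH · pCO2 = 10^(−1.49) × 2130×10^-6 = 6.893×10^-5 mol/kg
α₀ = 1/(1 + K1/[H⁺] + K1K2/[H⁺]²) = 1/(1 + 10^+1.83 + 10^+0.64) = 0.01370
DIC = [CO2*]/α₀ = 6.893×10^-5 / 0.01370 = 5.030 mmol/kg
[CO3²⁻] = α₂·DIC; α₂ = 0.05982, so [CO3²⁻] = 0.05982 × 5.030 = 0.301 mmol/kg

[CO3²⁻] = 0.301 mmol/kg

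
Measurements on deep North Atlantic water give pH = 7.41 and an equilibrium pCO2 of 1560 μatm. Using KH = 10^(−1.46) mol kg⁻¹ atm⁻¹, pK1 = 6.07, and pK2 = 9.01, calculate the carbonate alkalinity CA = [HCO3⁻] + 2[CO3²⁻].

[CO2*] = KH · pCO2 = 10^(−1.46) × 1560×10^-6 = 5.409×10^-5 mol/kg
α₀ = 1/(1 + K1/[H⁺] + K1K2/[H⁺]²) = 1/(1 + 10^+1.34 + 10^-0.26) = 0.04269
DIC = [CO2*]/α₀ = 5.409×10^-5 / 0.04269 = 1.267 mmol/kg
CA = (α₁ + 2α₂)·DIC = (0.9339 + 2×0.02346) × 1.267 = 1.24 mmol/kg

CA = 1.24 mmol/kg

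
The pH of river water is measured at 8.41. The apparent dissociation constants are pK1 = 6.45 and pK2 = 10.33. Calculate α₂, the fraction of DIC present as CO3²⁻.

α₂ = 0.0118

α₂ = 1 / (1 + [H⁺]/K2 + [H⁺]²/(K1K2)) = 1 / (1 + 10^+1.92 + 10^-0.04)
   = 1 / (1 + 83.176 + 0.91201) = 1/85.088 = 0.01175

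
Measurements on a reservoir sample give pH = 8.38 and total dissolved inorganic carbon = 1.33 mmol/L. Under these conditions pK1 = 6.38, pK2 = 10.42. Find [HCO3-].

[HCO3⁻] = 1.31 mmol/L

α₁ = 1 / (1 + [H⁺]/K1 + K2/[H⁺]) = 1 / (1 + 10^-2.00 + 10^-2.04)
   = 1 / (1 + 0.010000 + 0.0091201) = 1/1.0191 = 0.9812
[HCO3⁻] = α₁ × DIC = 0.9812 × 1.33 = 1.31 mmol/L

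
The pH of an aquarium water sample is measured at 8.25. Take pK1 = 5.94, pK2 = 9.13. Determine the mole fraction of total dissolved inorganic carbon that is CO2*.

α₀ = 1 / (1 + K1/[H⁺] + K1K2/[H⁺]²) = 1 / (1 + 10^+2.31 + 10^+1.43)
   = 1 / (1 + 204.17 + 26.915) = 1/232.09 = 0.004309

α₀ = 0.00431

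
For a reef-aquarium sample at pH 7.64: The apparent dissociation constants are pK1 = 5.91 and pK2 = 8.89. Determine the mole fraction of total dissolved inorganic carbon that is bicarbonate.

α₁ = 0.930

α₁ = 1 / (1 + [H⁺]/K1 + K2/[H⁺]) = 1 / (1 + 10^-1.73 + 10^-1.25)
   = 1 / (1 + 0.018621 + 0.056234) = 1/1.0749 = 0.9304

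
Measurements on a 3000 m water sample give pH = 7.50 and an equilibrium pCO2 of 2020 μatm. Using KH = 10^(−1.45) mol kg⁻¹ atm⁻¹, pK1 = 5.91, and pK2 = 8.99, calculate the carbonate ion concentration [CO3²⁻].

[CO2*] = KH · pCO2 = 10^(−1.45) × 2020×10^-6 = 7.167×10^-5 mol/kg
α₀ = 1/(1 + K1/[H⁺] + K1K2/[H⁺]²) = 1/(1 + 10^+1.59 + 10^+0.10) = 0.02429
DIC = [CO2*]/α₀ = 7.167×10^-5 / 0.02429 = 2.950 mmol/kg
[CO3²⁻] = α₂·DIC; α₂ = 0.03058, so [CO3²⁻] = 0.03058 × 2.950 = 0.0902 mmol/kg

[CO3²⁻] = 0.0902 mmol/kg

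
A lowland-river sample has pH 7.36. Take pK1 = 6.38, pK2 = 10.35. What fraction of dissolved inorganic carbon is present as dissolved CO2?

α₀ = 0.0947

α₀ = 1 / (1 + K1/[H⁺] + K1K2/[H⁺]²) = 1 / (1 + 10^+0.98 + 10^-2.01)
   = 1 / (1 + 9.5499 + 0.0097724) = 1/10.560 = 0.09470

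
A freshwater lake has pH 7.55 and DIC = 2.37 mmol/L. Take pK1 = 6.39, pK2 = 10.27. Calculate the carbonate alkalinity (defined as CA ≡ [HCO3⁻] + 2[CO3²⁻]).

CA = 2.22 mmol/L

CA = [HCO3⁻] + 2[CO3²⁻] = (α₁ + 2α₂)·DIC
At pH 7.55: [H⁺]/K1 = 10^-1.16 = 0.069183, K2/[H⁺] = 10^-2.72 = 0.0019055
α₁ = 1/(1 + 0.069183 + 0.0019055) = 1/1.0711 = 0.9336; α₂ = α₁·K2/[H⁺] = 0.001779
α₁ + 2α₂ = 0.9372
CA = 0.9372 × 2.37 = 2.22 mmol/L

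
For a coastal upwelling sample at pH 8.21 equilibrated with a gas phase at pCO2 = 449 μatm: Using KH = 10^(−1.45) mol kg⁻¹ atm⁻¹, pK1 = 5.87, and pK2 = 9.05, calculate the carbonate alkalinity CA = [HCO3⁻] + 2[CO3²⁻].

[CO2*] = KH · pCO2 = 10^(−1.45) × 449×10^-6 = 1.593×10^-5 mol/kg
α₀ = 1/(1 + K1/[H⁺] + K1K2/[H⁺]²) = 1/(1 + 10^+2.34 + 10^+1.50) = 0.003978
DIC = [CO2*]/α₀ = 1.593×10^-5 / 0.003978 = 4.005 mmol/kg
CA = (α₁ + 2α₂)·DIC = (0.8702 + 2×0.1258) × 4.005 = 4.49 mmol/kg

CA = 4.49 mmol/kg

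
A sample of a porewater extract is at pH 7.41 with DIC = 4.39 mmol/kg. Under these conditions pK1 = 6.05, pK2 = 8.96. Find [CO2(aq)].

α₀ = 1 / (1 + K1/[H⁺] + K1K2/[H⁺]²) = 1 / (1 + 10^+1.36 + 10^-0.19)
   = 1 / (1 + 22.909 + 0.64565) = 1/24.554 = 0.04073
[CO2*] = α₀ × DIC = 0.04073 × 4.39 = 0.179 mmol/kg

[CO2*] = 0.179 mmol/kg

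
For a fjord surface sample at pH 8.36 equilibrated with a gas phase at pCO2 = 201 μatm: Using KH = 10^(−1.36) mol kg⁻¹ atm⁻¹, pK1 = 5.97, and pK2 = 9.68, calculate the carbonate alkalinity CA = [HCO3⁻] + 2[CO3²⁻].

CA = 2.36 mmol/kg

[CO2*] = KH · pCO2 = 10^(−1.36) × 201×10^-6 = 8.774×10^-6 mol/kg
α₀ = 1/(1 + K1/[H⁺] + K1K2/[H⁺]²) = 1/(1 + 10^+2.39 + 10^+1.07) = 0.003873
DIC = [CO2*]/α₀ = 8.774×10^-6 / 0.003873 = 2.266 mmol/kg
CA = (α₁ + 2α₂)·DIC = (0.9506 + 2×0.04550) × 2.266 = 2.36 mmol/kg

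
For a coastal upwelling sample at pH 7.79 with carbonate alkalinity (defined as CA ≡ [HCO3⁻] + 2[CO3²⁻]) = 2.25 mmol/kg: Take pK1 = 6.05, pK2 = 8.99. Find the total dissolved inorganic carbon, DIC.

DIC = 2.16 mmol/kg

CA = [HCO3⁻] + 2[CO3²⁻] = (α₁ + 2α₂)·DIC
At pH 7.79: [H⁺]/K1 = 10^-1.74 = 0.018197, K2/[H⁺] = 10^-1.20 = 0.063096
α₁ = 1/(1 + 0.018197 + 0.063096) = 1/1.0813 = 0.9248; α₂ = α₁·K2/[H⁺] = 0.05835
α₁ + 2α₂ = 1.0415
DIC = CA / (α₁ + 2α₂) = 2.25 / 1.0415 = 2.16 mmol/kg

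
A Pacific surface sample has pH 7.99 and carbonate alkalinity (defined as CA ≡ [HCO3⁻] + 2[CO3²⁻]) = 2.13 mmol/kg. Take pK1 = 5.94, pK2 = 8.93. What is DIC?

CA = [HCO3⁻] + 2[CO3²⁻] = (α₁ + 2α₂)·DIC
At pH 7.99: [H⁺]/K1 = 10^-2.05 = 0.0089125, K2/[H⁺] = 10^-0.94 = 0.11482
α₁ = 1/(1 + 0.0089125 + 0.11482) = 1/1.1237 = 0.8899; α₂ = α₁·K2/[H⁺] = 0.1022
α₁ + 2α₂ = 1.0942
DIC = CA / (α₁ + 2α₂) = 2.13 / 1.0942 = 1.95 mmol/kg

DIC = 1.95 mmol/kg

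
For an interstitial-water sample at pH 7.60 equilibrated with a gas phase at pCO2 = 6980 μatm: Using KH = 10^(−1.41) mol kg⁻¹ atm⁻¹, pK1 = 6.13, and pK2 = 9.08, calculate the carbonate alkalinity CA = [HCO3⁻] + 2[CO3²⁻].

[CO2*] = KH · pCO2 = 10^(−1.41) × 6980×10^-6 = 2.716×10^-4 mol/kg
α₀ = 1/(1 + K1/[H⁺] + K1K2/[H⁺]²) = 1/(1 + 10^+1.47 + 10^-0.01) = 0.03176
DIC = [CO2*]/α₀ = 2.716×10^-4 / 0.03176 = 8.551 mmol/kg
CA = (α₁ + 2α₂)·DIC = (0.9372 + 2×0.03103) × 8.551 = 8.54 mmol/kg

CA = 8.54 mmol/kg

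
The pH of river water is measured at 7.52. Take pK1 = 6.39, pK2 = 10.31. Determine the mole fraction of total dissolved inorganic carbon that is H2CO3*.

α₀ = 1 / (1 + K1/[H⁺] + K1K2/[H⁺]²) = 1 / (1 + 10^+1.13 + 10^-1.66)
   = 1 / (1 + 13.490 + 0.021878) = 1/14.512 = 0.06891

α₀ = 0.0689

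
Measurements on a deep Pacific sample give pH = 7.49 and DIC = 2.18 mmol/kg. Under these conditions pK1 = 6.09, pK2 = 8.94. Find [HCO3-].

[HCO3⁻] = 2.03 mmol/kg

α₁ = 1 / (1 + [H⁺]/K1 + K2/[H⁺]) = 1 / (1 + 10^-1.40 + 10^-1.45)
   = 1 / (1 + 0.039811 + 0.035481) = 1/1.0753 = 0.9300
[HCO3⁻] = α₁ × DIC = 0.9300 × 2.18 = 2.03 mmol/kg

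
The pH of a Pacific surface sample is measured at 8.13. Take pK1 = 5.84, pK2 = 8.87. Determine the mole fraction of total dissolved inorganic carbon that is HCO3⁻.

α₁ = 0.842

α₁ = 1 / (1 + [H⁺]/K1 + K2/[H⁺]) = 1 / (1 + 10^-2.29 + 10^-0.74)
   = 1 / (1 + 0.0051286 + 0.18197) = 1/1.1871 = 0.8424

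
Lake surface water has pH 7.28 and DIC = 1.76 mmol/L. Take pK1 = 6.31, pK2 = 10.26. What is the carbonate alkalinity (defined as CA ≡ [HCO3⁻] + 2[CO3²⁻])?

CA = 1.59 mmol/L

CA = [HCO3⁻] + 2[CO3²⁻] = (α₁ + 2α₂)·DIC
At pH 7.28: [H⁺]/K1 = 10^-0.97 = 0.10715, K2/[H⁺] = 10^-2.98 = 0.0010471
α₁ = 1/(1 + 0.10715 + 0.0010471) = 1/1.1082 = 0.9024; α₂ = α₁·K2/[H⁺] = 0.0009449
α₁ + 2α₂ = 0.9043
CA = 0.9043 × 1.76 = 1.59 mmol/L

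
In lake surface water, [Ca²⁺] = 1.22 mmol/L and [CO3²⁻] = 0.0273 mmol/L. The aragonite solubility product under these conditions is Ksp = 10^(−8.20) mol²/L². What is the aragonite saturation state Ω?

Ω = 5.28

Ksp = 10^(−8.20) = 6.310×10^-9
Ω = [Ca²⁺][CO3²⁻]/Ksp = (1.22×10^-3)(0.0273×10^-3) / 6.310×10^-9 = 5.28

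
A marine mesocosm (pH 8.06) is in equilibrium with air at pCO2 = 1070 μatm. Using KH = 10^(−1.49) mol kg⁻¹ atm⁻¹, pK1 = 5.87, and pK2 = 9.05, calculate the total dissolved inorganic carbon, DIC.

[CO2*] = KH · pCO2 = 10^(−1.49) × 1070×10^-6 = 3.462×10^-5 mol/kg
α₀ = 1/(1 + K1/[H⁺] + K1K2/[H⁺]²) = 1/(1 + 10^+2.19 + 10^+1.20) = 0.005823
DIC = [CO2*]/α₀ = 3.462×10^-5 / 0.005823 = 5.95 mmol/kg

DIC = 5.95 mmol/kg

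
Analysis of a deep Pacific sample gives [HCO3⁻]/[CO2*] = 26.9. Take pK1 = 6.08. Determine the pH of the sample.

pH = 7.51

From K1 = [H⁺][HCO3⁻]/[CO2*]:  pH = pK1 + log₁₀([HCO3⁻]/[CO2*])
log₁₀(26.9) = +1.430
pH = 6.08 + (+1.430) = 7.51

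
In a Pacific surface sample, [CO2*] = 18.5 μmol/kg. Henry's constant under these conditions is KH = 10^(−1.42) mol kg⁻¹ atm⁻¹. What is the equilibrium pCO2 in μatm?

KH = 10^(−1.42) = 3.802×10^-2 mol kg⁻¹ atm⁻¹
pCO2 = [CO2*]/KH = 18.5×10^-6 / 3.802×10^-2 = 4.87×10^-4 atm = 487 μatm

pCO2 = 487 μatm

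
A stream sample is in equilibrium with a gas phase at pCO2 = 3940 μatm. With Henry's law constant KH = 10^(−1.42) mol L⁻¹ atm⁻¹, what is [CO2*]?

KH = 10^(−1.42) = 3.802×10^-2 mol L⁻¹ atm⁻¹
[CO2*] = KH · pCO2 = 3.802×10^-2 × 3940×10^-6 atm = 1.50×10^-4 mol/L

[CO2*] = 150 μmol/L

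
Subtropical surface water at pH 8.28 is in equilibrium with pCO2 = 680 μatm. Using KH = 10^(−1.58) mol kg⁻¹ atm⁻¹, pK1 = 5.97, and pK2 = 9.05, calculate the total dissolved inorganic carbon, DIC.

[CO2*] = KH · pCO2 = 10^(−1.58) × 680×10^-6 = 1.789×10^-5 mol/kg
α₀ = 1/(1 + K1/[H⁺] + K1K2/[H⁺]²) = 1/(1 + 10^+2.31 + 10^+1.54) = 0.004169
DIC = [CO2*]/α₀ = 1.789×10^-5 / 0.004169 = 4.29 mmol/kg

DIC = 4.29 mmol/kg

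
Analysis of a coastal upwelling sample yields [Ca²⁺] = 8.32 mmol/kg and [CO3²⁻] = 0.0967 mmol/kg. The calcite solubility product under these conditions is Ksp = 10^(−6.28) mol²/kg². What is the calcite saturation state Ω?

Ω = 1.53

Ksp = 10^(−6.28) = 5.248×10^-7
Ω = [Ca²⁺][CO3²⁻]/Ksp = (8.32×10^-3)(0.0967×10^-3) / 5.248×10^-7 = 1.53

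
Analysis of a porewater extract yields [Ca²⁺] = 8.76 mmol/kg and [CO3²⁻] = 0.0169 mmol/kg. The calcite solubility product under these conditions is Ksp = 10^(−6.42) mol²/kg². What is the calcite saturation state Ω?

Ksp = 10^(−6.42) = 3.802×10^-7
Ω = [Ca²⁺][CO3²⁻]/Ksp = (8.76×10^-3)(0.0169×10^-3) / 3.802×10^-7 = 0.389

Ω = 0.389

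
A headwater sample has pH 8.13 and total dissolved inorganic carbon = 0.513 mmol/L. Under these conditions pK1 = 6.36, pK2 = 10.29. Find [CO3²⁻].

α₂ = 1 / (1 + [H⁺]/K2 + [H⁺]²/(K1K2)) = 1 / (1 + 10^+2.16 + 10^+0.39)
   = 1 / (1 + 144.54 + 2.4547) = 1/148.00 = 0.006757
[CO3²⁻] = α₂ × DIC = 0.006757 × 0.513 = 0.00347 mmol/L = 3.47 μmol/L

[CO3²⁻] = 3.47 μmol/L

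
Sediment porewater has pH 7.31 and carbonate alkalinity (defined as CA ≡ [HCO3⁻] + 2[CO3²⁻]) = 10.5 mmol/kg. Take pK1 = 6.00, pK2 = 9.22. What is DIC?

CA = [HCO3⁻] + 2[CO3²⁻] = (α₁ + 2α₂)·DIC
At pH 7.31: [H⁺]/K1 = 10^-1.31 = 0.048978, K2/[H⁺] = 10^-1.91 = 0.012303
α₁ = 1/(1 + 0.048978 + 0.012303) = 1/1.0613 = 0.9423; α₂ = α₁·K2/[H⁺] = 0.01159
α₁ + 2α₂ = 0.9654
DIC = CA / (α₁ + 2α₂) = 10.5 / 0.9654 = 10.9 mmol/kg

DIC = 10.9 mmol/kg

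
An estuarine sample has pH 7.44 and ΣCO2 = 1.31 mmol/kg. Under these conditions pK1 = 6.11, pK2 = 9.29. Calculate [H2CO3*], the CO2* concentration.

[CO2*] = 0.0578 mmol/kg

α₀ = 1 / (1 + K1/[H⁺] + K1K2/[H⁺]²) = 1 / (1 + 10^+1.33 + 10^-0.52)
   = 1 / (1 + 21.380 + 0.30200) = 1/22.682 = 0.04409
[CO2*] = α₀ × DIC = 0.04409 × 1.31 = 0.0578 mmol/kg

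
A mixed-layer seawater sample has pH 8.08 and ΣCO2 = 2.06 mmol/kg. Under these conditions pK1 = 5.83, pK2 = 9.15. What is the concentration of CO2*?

α₀ = 1 / (1 + K1/[H⁺] + K1K2/[H⁺]²) = 1 / (1 + 10^+2.25 + 10^+1.18)
   = 1 / (1 + 177.83 + 15.136) = 1/193.96 = 0.005156
[CO2*] = α₀ × DIC = 0.005156 × 2.06 = 0.0106 mmol/kg = 10.6 μmol/kg

[CO2*] = 10.6 μmol/kg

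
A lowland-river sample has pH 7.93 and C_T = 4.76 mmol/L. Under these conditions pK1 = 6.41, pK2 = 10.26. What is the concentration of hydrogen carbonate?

[HCO3⁻] = 4.60 mmol/L

α₁ = 1 / (1 + [H⁺]/K1 + K2/[H⁺]) = 1 / (1 + 10^-1.52 + 10^-2.33)
   = 1 / (1 + 0.030200 + 0.0046774) = 1/1.0349 = 0.9663
[HCO3⁻] = α₁ × DIC = 0.9663 × 4.76 = 4.60 mmol/L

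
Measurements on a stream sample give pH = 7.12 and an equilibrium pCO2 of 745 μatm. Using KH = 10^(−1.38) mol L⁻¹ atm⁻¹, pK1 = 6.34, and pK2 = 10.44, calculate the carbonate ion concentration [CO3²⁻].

[CO3²⁻] = 0.0896 μmol/L

[CO2*] = KH · pCO2 = 10^(−1.38) × 745×10^-6 = 3.106×10^-5 mol/L
α₀ = 1/(1 + K1/[H⁺] + K1K2/[H⁺]²) = 1/(1 + 10^+0.78 + 10^-2.54) = 0.1423
DIC = [CO2*]/α₀ = 3.106×10^-5 / 0.1423 = 0.2183 mmol/L
[CO3²⁻] = α₂·DIC; α₂ = 0.0004103, so [CO3²⁻] = 0.0004103 × 0.2183 = 8.96×10^-5 mmol/L = 0.0896 μmol/L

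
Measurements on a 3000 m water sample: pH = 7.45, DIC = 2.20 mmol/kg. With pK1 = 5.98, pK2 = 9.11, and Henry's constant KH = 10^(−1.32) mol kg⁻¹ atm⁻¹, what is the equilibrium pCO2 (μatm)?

α₀ = 1 / (1 + K1/[H⁺] + K1K2/[H⁺]²) = 1 / (1 + 10^+1.47 + 10^-0.19)
   = 1 / (1 + 29.512 + 0.64565) = 1/31.158 = 0.03209
[CO2*] = α₀ × DIC = 0.03209 × 2.20 = 0.07061 mmol/kg
pCO2 = [CO2*]/KH = 7.061×10^-5 / 4.786×10^-2 = 1480 μatm

pCO2 = 1480 μatm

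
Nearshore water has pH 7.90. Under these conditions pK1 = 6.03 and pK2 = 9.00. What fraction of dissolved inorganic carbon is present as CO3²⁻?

α₂ = 0.0727

α₂ = 1 / (1 + [H⁺]/K2 + [H⁺]²/(K1K2)) = 1 / (1 + 10^+1.10 + 10^-0.77)
   = 1 / (1 + 12.589 + 0.16982) = 1/13.759 = 0.07268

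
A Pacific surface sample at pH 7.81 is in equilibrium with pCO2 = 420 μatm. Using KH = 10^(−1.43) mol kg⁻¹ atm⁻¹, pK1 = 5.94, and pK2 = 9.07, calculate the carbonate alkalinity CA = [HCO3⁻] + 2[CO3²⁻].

CA = 1.28 mmol/kg

[CO2*] = KH · pCO2 = 10^(−1.43) × 420×10^-6 = 1.560×10^-5 mol/kg
α₀ = 1/(1 + K1/[H⁺] + K1K2/[H⁺]²) = 1/(1 + 10^+1.87 + 10^+0.61) = 0.01263
DIC = [CO2*]/α₀ = 1.560×10^-5 / 0.01263 = 1.236 mmol/kg
CA = (α₁ + 2α₂)·DIC = (0.9359 + 2×0.05143) × 1.236 = 1.28 mmol/kg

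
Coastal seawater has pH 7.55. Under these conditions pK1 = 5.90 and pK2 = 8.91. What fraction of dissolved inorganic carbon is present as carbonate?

α₂ = 0.0409

α₂ = 1 / (1 + [H⁺]/K2 + [H⁺]²/(K1K2)) = 1 / (1 + 10^+1.36 + 10^-0.29)
   = 1 / (1 + 22.909 + 0.51286) = 1/24.422 = 0.04095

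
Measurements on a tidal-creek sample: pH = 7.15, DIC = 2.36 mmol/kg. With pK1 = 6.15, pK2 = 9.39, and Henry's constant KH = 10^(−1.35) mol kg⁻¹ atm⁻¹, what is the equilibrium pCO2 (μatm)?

α₀ = 1 / (1 + K1/[H⁺] + K1K2/[H⁺]²) = 1 / (1 + 10^+1.00 + 10^-1.24)
   = 1 / (1 + 10.000 + 0.057544) = 1/11.058 = 0.09044
[CO2*] = α₀ × DIC = 0.09044 × 2.36 = 0.2134 mmol/kg
pCO2 = [CO2*]/KH = 2.134×10^-4 / 4.467×10^-2 = 4780 μatm

pCO2 = 4780 μatm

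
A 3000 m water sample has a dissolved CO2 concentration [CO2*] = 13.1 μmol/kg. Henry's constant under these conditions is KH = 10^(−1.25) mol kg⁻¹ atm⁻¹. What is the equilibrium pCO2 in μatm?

pCO2 = 233 μatm

KH = 10^(−1.25) = 5.623×10^-2 mol kg⁻¹ atm⁻¹
pCO2 = [CO2*]/KH = 13.1×10^-6 / 5.623×10^-2 = 2.33×10^-4 atm = 233 μatm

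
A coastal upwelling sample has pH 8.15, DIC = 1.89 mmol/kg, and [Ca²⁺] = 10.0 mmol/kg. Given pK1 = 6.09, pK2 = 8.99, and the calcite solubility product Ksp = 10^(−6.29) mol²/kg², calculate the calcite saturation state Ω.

Ω = 4.62

α₂ = 1 / (1 + [H⁺]/K2 + [H⁺]²/(K1K2)) = 1 / (1 + 10^+0.84 + 10^-1.22)
   = 1 / (1 + 6.9183 + 0.060256) = 1/7.9786 = 0.1253
[CO3²⁻] = α₂ × DIC = 0.1253 × 1.89 = 0.2369 mmol/kg
Ksp = 10^(−6.29) = 5.129×10^-7
Ω = [Ca²⁺][CO3²⁻]/Ksp = (10.0×10^-3)(2.369×10^-4) / 5.129×10^-7 = 4.62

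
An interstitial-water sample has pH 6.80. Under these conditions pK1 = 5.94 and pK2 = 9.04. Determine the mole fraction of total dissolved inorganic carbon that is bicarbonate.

α₁ = 1 / (1 + [H⁺]/K1 + K2/[H⁺]) = 1 / (1 + 10^-0.86 + 10^-2.24)
   = 1 / (1 + 0.13804 + 0.0057544) = 1/1.1438 = 0.8743

α₁ = 0.874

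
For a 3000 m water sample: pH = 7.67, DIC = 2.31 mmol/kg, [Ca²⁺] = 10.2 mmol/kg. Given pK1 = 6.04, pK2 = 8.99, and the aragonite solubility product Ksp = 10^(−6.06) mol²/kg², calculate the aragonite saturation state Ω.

Ω = 1.21

α₂ = 1 / (1 + [H⁺]/K2 + [H⁺]²/(K1K2)) = 1 / (1 + 10^+1.32 + 10^-0.31)
   = 1 / (1 + 20.893 + 0.48978) = 1/22.383 = 0.04468
[CO3²⁻] = α₂ × DIC = 0.04468 × 2.31 = 0.1032 mmol/kg
Ksp = 10^(−6.06) = 8.710×10^-7
Ω = [Ca²⁺][CO3²⁻]/Ksp = (10.2×10^-3)(1.032×10^-4) / 8.710×10^-7 = 1.21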